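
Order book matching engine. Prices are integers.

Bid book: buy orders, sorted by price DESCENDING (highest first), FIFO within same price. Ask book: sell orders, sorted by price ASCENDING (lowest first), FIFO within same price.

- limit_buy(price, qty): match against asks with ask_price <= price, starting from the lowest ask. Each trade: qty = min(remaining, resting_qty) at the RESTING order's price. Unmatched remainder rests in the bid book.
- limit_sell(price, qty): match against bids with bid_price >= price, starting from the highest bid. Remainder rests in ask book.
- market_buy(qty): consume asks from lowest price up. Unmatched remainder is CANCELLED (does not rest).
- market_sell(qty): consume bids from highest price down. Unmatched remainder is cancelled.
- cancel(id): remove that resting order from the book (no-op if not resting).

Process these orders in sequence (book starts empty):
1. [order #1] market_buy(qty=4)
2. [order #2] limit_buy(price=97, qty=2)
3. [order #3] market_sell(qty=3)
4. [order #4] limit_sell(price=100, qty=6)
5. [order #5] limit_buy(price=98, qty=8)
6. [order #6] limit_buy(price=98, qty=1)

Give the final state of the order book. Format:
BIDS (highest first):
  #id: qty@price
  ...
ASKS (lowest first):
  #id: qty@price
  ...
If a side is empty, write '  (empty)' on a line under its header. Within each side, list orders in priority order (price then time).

Answer: BIDS (highest first):
  #5: 8@98
  #6: 1@98
ASKS (lowest first):
  #4: 6@100

Derivation:
After op 1 [order #1] market_buy(qty=4): fills=none; bids=[-] asks=[-]
After op 2 [order #2] limit_buy(price=97, qty=2): fills=none; bids=[#2:2@97] asks=[-]
After op 3 [order #3] market_sell(qty=3): fills=#2x#3:2@97; bids=[-] asks=[-]
After op 4 [order #4] limit_sell(price=100, qty=6): fills=none; bids=[-] asks=[#4:6@100]
After op 5 [order #5] limit_buy(price=98, qty=8): fills=none; bids=[#5:8@98] asks=[#4:6@100]
After op 6 [order #6] limit_buy(price=98, qty=1): fills=none; bids=[#5:8@98 #6:1@98] asks=[#4:6@100]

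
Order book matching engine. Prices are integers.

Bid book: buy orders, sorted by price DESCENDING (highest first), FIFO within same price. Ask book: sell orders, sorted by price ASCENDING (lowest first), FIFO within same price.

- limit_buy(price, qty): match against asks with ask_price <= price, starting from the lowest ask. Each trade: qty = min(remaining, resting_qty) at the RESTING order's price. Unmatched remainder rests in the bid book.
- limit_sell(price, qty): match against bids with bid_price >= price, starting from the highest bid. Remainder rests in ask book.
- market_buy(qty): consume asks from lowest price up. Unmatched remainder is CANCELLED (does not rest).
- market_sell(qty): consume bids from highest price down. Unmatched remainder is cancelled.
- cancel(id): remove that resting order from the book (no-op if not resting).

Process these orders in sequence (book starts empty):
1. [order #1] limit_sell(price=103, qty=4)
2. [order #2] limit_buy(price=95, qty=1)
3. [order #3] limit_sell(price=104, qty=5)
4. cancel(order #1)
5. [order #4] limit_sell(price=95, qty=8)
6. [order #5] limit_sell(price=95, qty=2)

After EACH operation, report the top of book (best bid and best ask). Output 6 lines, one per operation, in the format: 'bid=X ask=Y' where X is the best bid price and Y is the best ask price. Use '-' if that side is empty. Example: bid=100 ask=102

After op 1 [order #1] limit_sell(price=103, qty=4): fills=none; bids=[-] asks=[#1:4@103]
After op 2 [order #2] limit_buy(price=95, qty=1): fills=none; bids=[#2:1@95] asks=[#1:4@103]
After op 3 [order #3] limit_sell(price=104, qty=5): fills=none; bids=[#2:1@95] asks=[#1:4@103 #3:5@104]
After op 4 cancel(order #1): fills=none; bids=[#2:1@95] asks=[#3:5@104]
After op 5 [order #4] limit_sell(price=95, qty=8): fills=#2x#4:1@95; bids=[-] asks=[#4:7@95 #3:5@104]
After op 6 [order #5] limit_sell(price=95, qty=2): fills=none; bids=[-] asks=[#4:7@95 #5:2@95 #3:5@104]

Answer: bid=- ask=103
bid=95 ask=103
bid=95 ask=103
bid=95 ask=104
bid=- ask=95
bid=- ask=95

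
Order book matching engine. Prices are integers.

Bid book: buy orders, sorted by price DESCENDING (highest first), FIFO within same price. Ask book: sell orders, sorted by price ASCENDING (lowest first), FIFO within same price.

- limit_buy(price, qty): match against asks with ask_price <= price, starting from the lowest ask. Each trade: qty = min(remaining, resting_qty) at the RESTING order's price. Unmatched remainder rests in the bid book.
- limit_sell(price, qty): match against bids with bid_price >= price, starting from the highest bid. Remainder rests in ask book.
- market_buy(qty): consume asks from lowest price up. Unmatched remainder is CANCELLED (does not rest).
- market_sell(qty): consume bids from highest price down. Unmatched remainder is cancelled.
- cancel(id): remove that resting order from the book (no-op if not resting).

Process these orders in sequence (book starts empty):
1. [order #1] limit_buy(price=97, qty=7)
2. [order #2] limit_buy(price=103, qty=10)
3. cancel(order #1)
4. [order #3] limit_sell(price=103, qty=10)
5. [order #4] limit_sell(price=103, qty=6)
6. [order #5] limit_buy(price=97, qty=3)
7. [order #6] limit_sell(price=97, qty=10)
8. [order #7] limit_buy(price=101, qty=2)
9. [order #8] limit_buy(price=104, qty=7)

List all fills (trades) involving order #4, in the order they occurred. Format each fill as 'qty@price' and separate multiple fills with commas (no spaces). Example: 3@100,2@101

After op 1 [order #1] limit_buy(price=97, qty=7): fills=none; bids=[#1:7@97] asks=[-]
After op 2 [order #2] limit_buy(price=103, qty=10): fills=none; bids=[#2:10@103 #1:7@97] asks=[-]
After op 3 cancel(order #1): fills=none; bids=[#2:10@103] asks=[-]
After op 4 [order #3] limit_sell(price=103, qty=10): fills=#2x#3:10@103; bids=[-] asks=[-]
After op 5 [order #4] limit_sell(price=103, qty=6): fills=none; bids=[-] asks=[#4:6@103]
After op 6 [order #5] limit_buy(price=97, qty=3): fills=none; bids=[#5:3@97] asks=[#4:6@103]
After op 7 [order #6] limit_sell(price=97, qty=10): fills=#5x#6:3@97; bids=[-] asks=[#6:7@97 #4:6@103]
After op 8 [order #7] limit_buy(price=101, qty=2): fills=#7x#6:2@97; bids=[-] asks=[#6:5@97 #4:6@103]
After op 9 [order #8] limit_buy(price=104, qty=7): fills=#8x#6:5@97 #8x#4:2@103; bids=[-] asks=[#4:4@103]

Answer: 2@103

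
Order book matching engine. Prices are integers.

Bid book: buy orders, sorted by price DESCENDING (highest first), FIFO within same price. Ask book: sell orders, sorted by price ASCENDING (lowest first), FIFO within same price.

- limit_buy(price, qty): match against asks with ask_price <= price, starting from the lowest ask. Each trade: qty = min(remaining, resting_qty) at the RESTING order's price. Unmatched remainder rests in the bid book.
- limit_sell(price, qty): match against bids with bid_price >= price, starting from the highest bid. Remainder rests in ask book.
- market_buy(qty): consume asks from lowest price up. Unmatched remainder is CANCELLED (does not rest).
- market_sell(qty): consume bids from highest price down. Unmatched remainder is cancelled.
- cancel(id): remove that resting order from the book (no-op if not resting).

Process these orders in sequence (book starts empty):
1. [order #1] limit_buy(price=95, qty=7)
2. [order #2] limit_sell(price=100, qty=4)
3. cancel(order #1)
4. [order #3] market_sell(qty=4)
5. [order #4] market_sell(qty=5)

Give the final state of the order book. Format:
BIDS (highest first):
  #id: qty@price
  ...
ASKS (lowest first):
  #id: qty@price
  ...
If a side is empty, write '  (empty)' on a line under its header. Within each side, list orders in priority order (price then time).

After op 1 [order #1] limit_buy(price=95, qty=7): fills=none; bids=[#1:7@95] asks=[-]
After op 2 [order #2] limit_sell(price=100, qty=4): fills=none; bids=[#1:7@95] asks=[#2:4@100]
After op 3 cancel(order #1): fills=none; bids=[-] asks=[#2:4@100]
After op 4 [order #3] market_sell(qty=4): fills=none; bids=[-] asks=[#2:4@100]
After op 5 [order #4] market_sell(qty=5): fills=none; bids=[-] asks=[#2:4@100]

Answer: BIDS (highest first):
  (empty)
ASKS (lowest first):
  #2: 4@100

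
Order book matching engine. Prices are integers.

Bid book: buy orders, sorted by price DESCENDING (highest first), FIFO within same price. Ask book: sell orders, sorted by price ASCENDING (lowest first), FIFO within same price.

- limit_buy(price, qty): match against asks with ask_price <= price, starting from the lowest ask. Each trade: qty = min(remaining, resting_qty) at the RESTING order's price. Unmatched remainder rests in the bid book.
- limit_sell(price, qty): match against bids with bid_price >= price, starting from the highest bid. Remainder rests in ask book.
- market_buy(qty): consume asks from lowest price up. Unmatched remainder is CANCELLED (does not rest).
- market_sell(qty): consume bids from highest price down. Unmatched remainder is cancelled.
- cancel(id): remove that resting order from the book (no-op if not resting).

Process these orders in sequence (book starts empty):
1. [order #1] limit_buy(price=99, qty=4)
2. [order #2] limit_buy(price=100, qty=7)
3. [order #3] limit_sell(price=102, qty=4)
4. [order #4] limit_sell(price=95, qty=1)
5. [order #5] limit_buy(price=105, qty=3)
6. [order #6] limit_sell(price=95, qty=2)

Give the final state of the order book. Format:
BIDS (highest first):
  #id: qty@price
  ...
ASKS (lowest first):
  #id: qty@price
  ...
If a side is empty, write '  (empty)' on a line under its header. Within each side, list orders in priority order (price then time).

Answer: BIDS (highest first):
  #2: 4@100
  #1: 4@99
ASKS (lowest first):
  #3: 1@102

Derivation:
After op 1 [order #1] limit_buy(price=99, qty=4): fills=none; bids=[#1:4@99] asks=[-]
After op 2 [order #2] limit_buy(price=100, qty=7): fills=none; bids=[#2:7@100 #1:4@99] asks=[-]
After op 3 [order #3] limit_sell(price=102, qty=4): fills=none; bids=[#2:7@100 #1:4@99] asks=[#3:4@102]
After op 4 [order #4] limit_sell(price=95, qty=1): fills=#2x#4:1@100; bids=[#2:6@100 #1:4@99] asks=[#3:4@102]
After op 5 [order #5] limit_buy(price=105, qty=3): fills=#5x#3:3@102; bids=[#2:6@100 #1:4@99] asks=[#3:1@102]
After op 6 [order #6] limit_sell(price=95, qty=2): fills=#2x#6:2@100; bids=[#2:4@100 #1:4@99] asks=[#3:1@102]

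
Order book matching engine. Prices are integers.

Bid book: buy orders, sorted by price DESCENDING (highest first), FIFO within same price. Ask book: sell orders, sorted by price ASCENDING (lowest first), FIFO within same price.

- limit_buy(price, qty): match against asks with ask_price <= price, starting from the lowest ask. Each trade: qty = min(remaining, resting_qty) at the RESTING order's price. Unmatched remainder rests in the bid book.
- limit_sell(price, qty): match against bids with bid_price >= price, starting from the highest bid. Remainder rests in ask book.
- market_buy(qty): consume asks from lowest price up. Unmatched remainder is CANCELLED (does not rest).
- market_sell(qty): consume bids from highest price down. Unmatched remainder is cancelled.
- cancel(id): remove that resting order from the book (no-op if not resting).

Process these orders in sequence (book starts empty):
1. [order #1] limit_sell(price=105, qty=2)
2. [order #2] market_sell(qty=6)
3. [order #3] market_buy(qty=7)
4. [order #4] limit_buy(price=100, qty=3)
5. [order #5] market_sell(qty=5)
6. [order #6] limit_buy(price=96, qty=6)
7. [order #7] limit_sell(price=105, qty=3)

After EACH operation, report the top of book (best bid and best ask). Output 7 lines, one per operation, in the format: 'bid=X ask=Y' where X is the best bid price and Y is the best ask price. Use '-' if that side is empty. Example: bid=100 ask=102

After op 1 [order #1] limit_sell(price=105, qty=2): fills=none; bids=[-] asks=[#1:2@105]
After op 2 [order #2] market_sell(qty=6): fills=none; bids=[-] asks=[#1:2@105]
After op 3 [order #3] market_buy(qty=7): fills=#3x#1:2@105; bids=[-] asks=[-]
After op 4 [order #4] limit_buy(price=100, qty=3): fills=none; bids=[#4:3@100] asks=[-]
After op 5 [order #5] market_sell(qty=5): fills=#4x#5:3@100; bids=[-] asks=[-]
After op 6 [order #6] limit_buy(price=96, qty=6): fills=none; bids=[#6:6@96] asks=[-]
After op 7 [order #7] limit_sell(price=105, qty=3): fills=none; bids=[#6:6@96] asks=[#7:3@105]

Answer: bid=- ask=105
bid=- ask=105
bid=- ask=-
bid=100 ask=-
bid=- ask=-
bid=96 ask=-
bid=96 ask=105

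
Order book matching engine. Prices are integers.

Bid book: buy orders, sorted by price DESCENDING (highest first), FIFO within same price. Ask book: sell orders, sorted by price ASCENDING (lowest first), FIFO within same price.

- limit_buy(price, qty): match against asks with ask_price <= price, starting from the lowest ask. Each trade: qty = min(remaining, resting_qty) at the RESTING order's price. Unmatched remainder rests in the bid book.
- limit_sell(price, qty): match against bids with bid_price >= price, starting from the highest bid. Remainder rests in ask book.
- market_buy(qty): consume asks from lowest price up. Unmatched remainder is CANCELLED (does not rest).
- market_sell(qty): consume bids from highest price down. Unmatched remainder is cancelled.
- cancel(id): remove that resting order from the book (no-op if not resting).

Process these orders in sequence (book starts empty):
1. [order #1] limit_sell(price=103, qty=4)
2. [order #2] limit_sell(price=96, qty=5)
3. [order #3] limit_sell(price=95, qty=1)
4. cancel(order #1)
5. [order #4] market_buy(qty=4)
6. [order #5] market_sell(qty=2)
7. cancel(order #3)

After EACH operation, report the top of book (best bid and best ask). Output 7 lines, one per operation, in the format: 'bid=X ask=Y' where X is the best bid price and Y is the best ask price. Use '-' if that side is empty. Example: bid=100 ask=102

Answer: bid=- ask=103
bid=- ask=96
bid=- ask=95
bid=- ask=95
bid=- ask=96
bid=- ask=96
bid=- ask=96

Derivation:
After op 1 [order #1] limit_sell(price=103, qty=4): fills=none; bids=[-] asks=[#1:4@103]
After op 2 [order #2] limit_sell(price=96, qty=5): fills=none; bids=[-] asks=[#2:5@96 #1:4@103]
After op 3 [order #3] limit_sell(price=95, qty=1): fills=none; bids=[-] asks=[#3:1@95 #2:5@96 #1:4@103]
After op 4 cancel(order #1): fills=none; bids=[-] asks=[#3:1@95 #2:5@96]
After op 5 [order #4] market_buy(qty=4): fills=#4x#3:1@95 #4x#2:3@96; bids=[-] asks=[#2:2@96]
After op 6 [order #5] market_sell(qty=2): fills=none; bids=[-] asks=[#2:2@96]
After op 7 cancel(order #3): fills=none; bids=[-] asks=[#2:2@96]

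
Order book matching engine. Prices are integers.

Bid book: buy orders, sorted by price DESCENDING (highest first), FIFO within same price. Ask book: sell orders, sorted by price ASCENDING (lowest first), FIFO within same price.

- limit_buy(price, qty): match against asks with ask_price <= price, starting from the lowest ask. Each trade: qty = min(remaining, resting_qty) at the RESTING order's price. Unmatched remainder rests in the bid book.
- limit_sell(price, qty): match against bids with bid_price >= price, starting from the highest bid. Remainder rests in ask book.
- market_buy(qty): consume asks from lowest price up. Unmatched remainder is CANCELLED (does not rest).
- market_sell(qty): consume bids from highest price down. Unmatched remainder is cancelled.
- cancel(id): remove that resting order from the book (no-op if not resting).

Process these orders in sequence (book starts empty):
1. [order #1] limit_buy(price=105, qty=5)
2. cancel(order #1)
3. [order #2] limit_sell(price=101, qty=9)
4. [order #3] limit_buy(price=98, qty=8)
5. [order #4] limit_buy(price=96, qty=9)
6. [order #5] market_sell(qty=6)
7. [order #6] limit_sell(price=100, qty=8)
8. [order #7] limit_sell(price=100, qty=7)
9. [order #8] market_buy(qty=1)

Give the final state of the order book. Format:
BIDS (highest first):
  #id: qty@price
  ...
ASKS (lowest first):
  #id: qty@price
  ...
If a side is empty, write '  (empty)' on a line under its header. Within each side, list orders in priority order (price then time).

Answer: BIDS (highest first):
  #3: 2@98
  #4: 9@96
ASKS (lowest first):
  #6: 7@100
  #7: 7@100
  #2: 9@101

Derivation:
After op 1 [order #1] limit_buy(price=105, qty=5): fills=none; bids=[#1:5@105] asks=[-]
After op 2 cancel(order #1): fills=none; bids=[-] asks=[-]
After op 3 [order #2] limit_sell(price=101, qty=9): fills=none; bids=[-] asks=[#2:9@101]
After op 4 [order #3] limit_buy(price=98, qty=8): fills=none; bids=[#3:8@98] asks=[#2:9@101]
After op 5 [order #4] limit_buy(price=96, qty=9): fills=none; bids=[#3:8@98 #4:9@96] asks=[#2:9@101]
After op 6 [order #5] market_sell(qty=6): fills=#3x#5:6@98; bids=[#3:2@98 #4:9@96] asks=[#2:9@101]
After op 7 [order #6] limit_sell(price=100, qty=8): fills=none; bids=[#3:2@98 #4:9@96] asks=[#6:8@100 #2:9@101]
After op 8 [order #7] limit_sell(price=100, qty=7): fills=none; bids=[#3:2@98 #4:9@96] asks=[#6:8@100 #7:7@100 #2:9@101]
After op 9 [order #8] market_buy(qty=1): fills=#8x#6:1@100; bids=[#3:2@98 #4:9@96] asks=[#6:7@100 #7:7@100 #2:9@101]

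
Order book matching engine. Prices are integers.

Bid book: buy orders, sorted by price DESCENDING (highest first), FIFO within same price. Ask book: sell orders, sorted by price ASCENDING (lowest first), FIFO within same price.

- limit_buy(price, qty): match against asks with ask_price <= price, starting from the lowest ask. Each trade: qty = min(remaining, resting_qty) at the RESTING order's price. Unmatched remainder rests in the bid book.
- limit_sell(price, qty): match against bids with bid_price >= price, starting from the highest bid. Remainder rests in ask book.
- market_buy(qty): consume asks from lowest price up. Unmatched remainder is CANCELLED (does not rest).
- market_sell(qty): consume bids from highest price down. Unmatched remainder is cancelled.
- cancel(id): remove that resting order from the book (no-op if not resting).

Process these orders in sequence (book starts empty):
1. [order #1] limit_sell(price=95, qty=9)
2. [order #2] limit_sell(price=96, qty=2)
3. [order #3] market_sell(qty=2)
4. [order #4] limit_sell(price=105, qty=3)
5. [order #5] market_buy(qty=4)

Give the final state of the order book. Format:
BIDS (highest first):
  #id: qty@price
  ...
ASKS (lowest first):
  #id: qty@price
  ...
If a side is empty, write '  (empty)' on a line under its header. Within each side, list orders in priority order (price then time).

After op 1 [order #1] limit_sell(price=95, qty=9): fills=none; bids=[-] asks=[#1:9@95]
After op 2 [order #2] limit_sell(price=96, qty=2): fills=none; bids=[-] asks=[#1:9@95 #2:2@96]
After op 3 [order #3] market_sell(qty=2): fills=none; bids=[-] asks=[#1:9@95 #2:2@96]
After op 4 [order #4] limit_sell(price=105, qty=3): fills=none; bids=[-] asks=[#1:9@95 #2:2@96 #4:3@105]
After op 5 [order #5] market_buy(qty=4): fills=#5x#1:4@95; bids=[-] asks=[#1:5@95 #2:2@96 #4:3@105]

Answer: BIDS (highest first):
  (empty)
ASKS (lowest first):
  #1: 5@95
  #2: 2@96
  #4: 3@105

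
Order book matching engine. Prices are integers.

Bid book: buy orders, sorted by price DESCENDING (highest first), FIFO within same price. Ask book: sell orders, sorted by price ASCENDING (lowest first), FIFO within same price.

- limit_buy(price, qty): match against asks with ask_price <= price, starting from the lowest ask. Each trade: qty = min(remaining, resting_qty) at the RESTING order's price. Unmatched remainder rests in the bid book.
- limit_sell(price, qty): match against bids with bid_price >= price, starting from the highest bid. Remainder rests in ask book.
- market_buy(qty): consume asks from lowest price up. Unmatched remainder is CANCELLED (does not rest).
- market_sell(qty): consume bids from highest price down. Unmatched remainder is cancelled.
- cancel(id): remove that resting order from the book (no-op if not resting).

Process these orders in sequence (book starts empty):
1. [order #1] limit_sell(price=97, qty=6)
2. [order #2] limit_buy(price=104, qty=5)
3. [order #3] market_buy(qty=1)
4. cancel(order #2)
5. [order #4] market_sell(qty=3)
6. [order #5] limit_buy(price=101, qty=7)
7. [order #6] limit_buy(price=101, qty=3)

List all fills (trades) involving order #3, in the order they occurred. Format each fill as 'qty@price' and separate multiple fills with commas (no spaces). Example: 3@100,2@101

After op 1 [order #1] limit_sell(price=97, qty=6): fills=none; bids=[-] asks=[#1:6@97]
After op 2 [order #2] limit_buy(price=104, qty=5): fills=#2x#1:5@97; bids=[-] asks=[#1:1@97]
After op 3 [order #3] market_buy(qty=1): fills=#3x#1:1@97; bids=[-] asks=[-]
After op 4 cancel(order #2): fills=none; bids=[-] asks=[-]
After op 5 [order #4] market_sell(qty=3): fills=none; bids=[-] asks=[-]
After op 6 [order #5] limit_buy(price=101, qty=7): fills=none; bids=[#5:7@101] asks=[-]
After op 7 [order #6] limit_buy(price=101, qty=3): fills=none; bids=[#5:7@101 #6:3@101] asks=[-]

Answer: 1@97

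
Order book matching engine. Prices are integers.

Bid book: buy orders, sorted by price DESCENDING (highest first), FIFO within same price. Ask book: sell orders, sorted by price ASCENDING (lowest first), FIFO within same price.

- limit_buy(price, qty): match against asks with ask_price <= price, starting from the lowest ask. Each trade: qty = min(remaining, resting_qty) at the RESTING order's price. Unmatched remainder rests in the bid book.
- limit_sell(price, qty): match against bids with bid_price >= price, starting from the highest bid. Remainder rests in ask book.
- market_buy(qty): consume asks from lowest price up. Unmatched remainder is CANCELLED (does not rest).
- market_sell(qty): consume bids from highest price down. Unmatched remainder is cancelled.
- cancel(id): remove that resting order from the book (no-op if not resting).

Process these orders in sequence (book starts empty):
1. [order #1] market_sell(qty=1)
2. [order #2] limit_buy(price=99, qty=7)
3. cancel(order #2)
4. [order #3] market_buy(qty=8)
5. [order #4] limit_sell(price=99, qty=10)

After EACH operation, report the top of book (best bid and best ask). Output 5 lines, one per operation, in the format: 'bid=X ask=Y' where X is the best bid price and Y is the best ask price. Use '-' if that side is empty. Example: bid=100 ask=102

Answer: bid=- ask=-
bid=99 ask=-
bid=- ask=-
bid=- ask=-
bid=- ask=99

Derivation:
After op 1 [order #1] market_sell(qty=1): fills=none; bids=[-] asks=[-]
After op 2 [order #2] limit_buy(price=99, qty=7): fills=none; bids=[#2:7@99] asks=[-]
After op 3 cancel(order #2): fills=none; bids=[-] asks=[-]
After op 4 [order #3] market_buy(qty=8): fills=none; bids=[-] asks=[-]
After op 5 [order #4] limit_sell(price=99, qty=10): fills=none; bids=[-] asks=[#4:10@99]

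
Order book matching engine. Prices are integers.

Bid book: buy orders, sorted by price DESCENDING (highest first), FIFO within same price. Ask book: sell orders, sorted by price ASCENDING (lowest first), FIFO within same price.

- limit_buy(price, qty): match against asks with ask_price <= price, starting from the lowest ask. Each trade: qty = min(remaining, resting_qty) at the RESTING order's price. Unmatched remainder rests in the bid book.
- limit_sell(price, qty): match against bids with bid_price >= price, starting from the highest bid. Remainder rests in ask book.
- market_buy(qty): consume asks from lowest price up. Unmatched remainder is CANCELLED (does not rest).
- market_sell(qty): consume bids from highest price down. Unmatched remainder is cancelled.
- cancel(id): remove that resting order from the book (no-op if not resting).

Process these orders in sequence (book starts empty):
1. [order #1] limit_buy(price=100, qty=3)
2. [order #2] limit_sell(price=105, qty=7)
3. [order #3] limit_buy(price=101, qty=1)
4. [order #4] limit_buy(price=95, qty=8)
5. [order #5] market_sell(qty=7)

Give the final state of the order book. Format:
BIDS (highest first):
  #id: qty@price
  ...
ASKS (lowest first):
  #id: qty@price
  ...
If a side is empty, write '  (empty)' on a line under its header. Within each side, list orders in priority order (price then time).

Answer: BIDS (highest first):
  #4: 5@95
ASKS (lowest first):
  #2: 7@105

Derivation:
After op 1 [order #1] limit_buy(price=100, qty=3): fills=none; bids=[#1:3@100] asks=[-]
After op 2 [order #2] limit_sell(price=105, qty=7): fills=none; bids=[#1:3@100] asks=[#2:7@105]
After op 3 [order #3] limit_buy(price=101, qty=1): fills=none; bids=[#3:1@101 #1:3@100] asks=[#2:7@105]
After op 4 [order #4] limit_buy(price=95, qty=8): fills=none; bids=[#3:1@101 #1:3@100 #4:8@95] asks=[#2:7@105]
After op 5 [order #5] market_sell(qty=7): fills=#3x#5:1@101 #1x#5:3@100 #4x#5:3@95; bids=[#4:5@95] asks=[#2:7@105]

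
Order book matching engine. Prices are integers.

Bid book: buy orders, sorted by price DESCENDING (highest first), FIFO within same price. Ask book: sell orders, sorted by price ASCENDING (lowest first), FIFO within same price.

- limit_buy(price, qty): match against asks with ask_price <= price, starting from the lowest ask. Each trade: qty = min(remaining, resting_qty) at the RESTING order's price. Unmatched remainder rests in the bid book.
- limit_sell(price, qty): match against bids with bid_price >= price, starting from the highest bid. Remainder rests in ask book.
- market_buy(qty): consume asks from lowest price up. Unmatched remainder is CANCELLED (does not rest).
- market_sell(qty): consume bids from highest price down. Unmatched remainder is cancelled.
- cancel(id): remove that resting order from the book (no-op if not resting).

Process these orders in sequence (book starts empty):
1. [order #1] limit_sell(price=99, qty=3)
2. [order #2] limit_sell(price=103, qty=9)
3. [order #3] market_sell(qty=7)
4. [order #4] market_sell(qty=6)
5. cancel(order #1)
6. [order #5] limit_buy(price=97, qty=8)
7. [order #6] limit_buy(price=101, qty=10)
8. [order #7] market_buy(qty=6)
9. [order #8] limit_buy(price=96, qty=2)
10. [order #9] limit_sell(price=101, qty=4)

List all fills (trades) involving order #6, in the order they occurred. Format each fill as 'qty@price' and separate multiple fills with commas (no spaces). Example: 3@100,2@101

After op 1 [order #1] limit_sell(price=99, qty=3): fills=none; bids=[-] asks=[#1:3@99]
After op 2 [order #2] limit_sell(price=103, qty=9): fills=none; bids=[-] asks=[#1:3@99 #2:9@103]
After op 3 [order #3] market_sell(qty=7): fills=none; bids=[-] asks=[#1:3@99 #2:9@103]
After op 4 [order #4] market_sell(qty=6): fills=none; bids=[-] asks=[#1:3@99 #2:9@103]
After op 5 cancel(order #1): fills=none; bids=[-] asks=[#2:9@103]
After op 6 [order #5] limit_buy(price=97, qty=8): fills=none; bids=[#5:8@97] asks=[#2:9@103]
After op 7 [order #6] limit_buy(price=101, qty=10): fills=none; bids=[#6:10@101 #5:8@97] asks=[#2:9@103]
After op 8 [order #7] market_buy(qty=6): fills=#7x#2:6@103; bids=[#6:10@101 #5:8@97] asks=[#2:3@103]
After op 9 [order #8] limit_buy(price=96, qty=2): fills=none; bids=[#6:10@101 #5:8@97 #8:2@96] asks=[#2:3@103]
After op 10 [order #9] limit_sell(price=101, qty=4): fills=#6x#9:4@101; bids=[#6:6@101 #5:8@97 #8:2@96] asks=[#2:3@103]

Answer: 4@101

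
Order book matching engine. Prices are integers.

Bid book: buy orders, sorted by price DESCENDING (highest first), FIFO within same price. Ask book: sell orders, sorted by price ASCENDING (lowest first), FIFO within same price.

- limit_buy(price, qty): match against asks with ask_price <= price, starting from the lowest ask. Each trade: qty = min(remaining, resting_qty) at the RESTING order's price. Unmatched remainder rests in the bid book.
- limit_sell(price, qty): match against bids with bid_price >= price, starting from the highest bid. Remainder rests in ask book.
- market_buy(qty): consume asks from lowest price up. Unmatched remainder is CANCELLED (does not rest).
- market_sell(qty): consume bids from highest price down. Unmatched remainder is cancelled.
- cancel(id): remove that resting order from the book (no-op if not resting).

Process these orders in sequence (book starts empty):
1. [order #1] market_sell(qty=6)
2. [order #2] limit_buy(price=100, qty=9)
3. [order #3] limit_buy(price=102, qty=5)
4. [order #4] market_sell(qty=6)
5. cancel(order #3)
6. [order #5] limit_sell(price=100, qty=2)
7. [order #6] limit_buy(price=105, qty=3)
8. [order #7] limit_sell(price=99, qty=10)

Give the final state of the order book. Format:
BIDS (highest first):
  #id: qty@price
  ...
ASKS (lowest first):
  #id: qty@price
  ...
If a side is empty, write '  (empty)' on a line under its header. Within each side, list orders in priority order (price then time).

Answer: BIDS (highest first):
  (empty)
ASKS (lowest first):
  #7: 1@99

Derivation:
After op 1 [order #1] market_sell(qty=6): fills=none; bids=[-] asks=[-]
After op 2 [order #2] limit_buy(price=100, qty=9): fills=none; bids=[#2:9@100] asks=[-]
After op 3 [order #3] limit_buy(price=102, qty=5): fills=none; bids=[#3:5@102 #2:9@100] asks=[-]
After op 4 [order #4] market_sell(qty=6): fills=#3x#4:5@102 #2x#4:1@100; bids=[#2:8@100] asks=[-]
After op 5 cancel(order #3): fills=none; bids=[#2:8@100] asks=[-]
After op 6 [order #5] limit_sell(price=100, qty=2): fills=#2x#5:2@100; bids=[#2:6@100] asks=[-]
After op 7 [order #6] limit_buy(price=105, qty=3): fills=none; bids=[#6:3@105 #2:6@100] asks=[-]
After op 8 [order #7] limit_sell(price=99, qty=10): fills=#6x#7:3@105 #2x#7:6@100; bids=[-] asks=[#7:1@99]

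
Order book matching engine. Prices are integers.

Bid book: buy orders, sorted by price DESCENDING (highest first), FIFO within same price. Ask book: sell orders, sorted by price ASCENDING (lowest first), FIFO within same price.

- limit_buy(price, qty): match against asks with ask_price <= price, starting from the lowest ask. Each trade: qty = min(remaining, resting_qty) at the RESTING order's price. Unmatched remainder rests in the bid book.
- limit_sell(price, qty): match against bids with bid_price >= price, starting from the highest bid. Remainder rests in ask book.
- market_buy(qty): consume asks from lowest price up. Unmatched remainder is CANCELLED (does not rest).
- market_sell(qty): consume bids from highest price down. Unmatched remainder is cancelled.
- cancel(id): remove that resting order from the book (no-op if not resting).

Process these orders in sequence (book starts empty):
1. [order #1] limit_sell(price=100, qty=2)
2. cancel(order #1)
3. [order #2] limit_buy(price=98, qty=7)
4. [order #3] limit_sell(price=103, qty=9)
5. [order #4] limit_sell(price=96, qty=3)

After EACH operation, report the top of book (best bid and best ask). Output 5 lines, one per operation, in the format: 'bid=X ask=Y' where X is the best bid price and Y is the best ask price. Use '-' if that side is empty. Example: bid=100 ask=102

Answer: bid=- ask=100
bid=- ask=-
bid=98 ask=-
bid=98 ask=103
bid=98 ask=103

Derivation:
After op 1 [order #1] limit_sell(price=100, qty=2): fills=none; bids=[-] asks=[#1:2@100]
After op 2 cancel(order #1): fills=none; bids=[-] asks=[-]
After op 3 [order #2] limit_buy(price=98, qty=7): fills=none; bids=[#2:7@98] asks=[-]
After op 4 [order #3] limit_sell(price=103, qty=9): fills=none; bids=[#2:7@98] asks=[#3:9@103]
After op 5 [order #4] limit_sell(price=96, qty=3): fills=#2x#4:3@98; bids=[#2:4@98] asks=[#3:9@103]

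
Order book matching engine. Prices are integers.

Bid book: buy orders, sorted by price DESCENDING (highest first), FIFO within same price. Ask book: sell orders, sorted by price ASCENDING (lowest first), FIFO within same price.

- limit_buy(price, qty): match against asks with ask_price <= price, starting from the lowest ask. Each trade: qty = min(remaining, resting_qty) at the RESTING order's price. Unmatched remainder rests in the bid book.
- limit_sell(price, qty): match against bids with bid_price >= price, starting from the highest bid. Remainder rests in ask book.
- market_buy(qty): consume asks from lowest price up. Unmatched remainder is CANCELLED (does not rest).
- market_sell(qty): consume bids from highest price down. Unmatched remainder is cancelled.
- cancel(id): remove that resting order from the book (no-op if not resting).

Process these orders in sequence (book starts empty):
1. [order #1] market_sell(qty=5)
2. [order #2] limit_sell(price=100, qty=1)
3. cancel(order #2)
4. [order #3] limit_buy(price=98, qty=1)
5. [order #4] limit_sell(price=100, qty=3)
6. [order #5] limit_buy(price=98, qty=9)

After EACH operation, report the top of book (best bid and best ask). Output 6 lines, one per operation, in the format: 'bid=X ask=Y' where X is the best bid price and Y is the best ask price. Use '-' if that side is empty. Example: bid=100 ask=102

After op 1 [order #1] market_sell(qty=5): fills=none; bids=[-] asks=[-]
After op 2 [order #2] limit_sell(price=100, qty=1): fills=none; bids=[-] asks=[#2:1@100]
After op 3 cancel(order #2): fills=none; bids=[-] asks=[-]
After op 4 [order #3] limit_buy(price=98, qty=1): fills=none; bids=[#3:1@98] asks=[-]
After op 5 [order #4] limit_sell(price=100, qty=3): fills=none; bids=[#3:1@98] asks=[#4:3@100]
After op 6 [order #5] limit_buy(price=98, qty=9): fills=none; bids=[#3:1@98 #5:9@98] asks=[#4:3@100]

Answer: bid=- ask=-
bid=- ask=100
bid=- ask=-
bid=98 ask=-
bid=98 ask=100
bid=98 ask=100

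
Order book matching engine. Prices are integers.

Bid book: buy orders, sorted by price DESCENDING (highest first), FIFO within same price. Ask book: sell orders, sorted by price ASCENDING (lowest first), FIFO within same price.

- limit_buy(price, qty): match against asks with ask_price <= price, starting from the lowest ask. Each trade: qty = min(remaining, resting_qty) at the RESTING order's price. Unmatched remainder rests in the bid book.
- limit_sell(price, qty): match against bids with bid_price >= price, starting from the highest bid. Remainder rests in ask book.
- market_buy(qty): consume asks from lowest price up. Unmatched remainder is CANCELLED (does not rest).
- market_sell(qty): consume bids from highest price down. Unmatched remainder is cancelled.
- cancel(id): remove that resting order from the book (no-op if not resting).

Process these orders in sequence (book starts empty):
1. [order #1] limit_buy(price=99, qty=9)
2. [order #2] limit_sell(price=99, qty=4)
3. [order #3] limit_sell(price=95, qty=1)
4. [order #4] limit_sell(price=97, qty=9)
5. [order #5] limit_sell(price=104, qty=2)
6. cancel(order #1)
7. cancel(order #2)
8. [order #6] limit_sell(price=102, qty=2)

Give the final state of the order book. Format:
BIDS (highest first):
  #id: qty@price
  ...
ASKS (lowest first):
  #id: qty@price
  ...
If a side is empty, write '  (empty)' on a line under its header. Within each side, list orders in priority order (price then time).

After op 1 [order #1] limit_buy(price=99, qty=9): fills=none; bids=[#1:9@99] asks=[-]
After op 2 [order #2] limit_sell(price=99, qty=4): fills=#1x#2:4@99; bids=[#1:5@99] asks=[-]
After op 3 [order #3] limit_sell(price=95, qty=1): fills=#1x#3:1@99; bids=[#1:4@99] asks=[-]
After op 4 [order #4] limit_sell(price=97, qty=9): fills=#1x#4:4@99; bids=[-] asks=[#4:5@97]
After op 5 [order #5] limit_sell(price=104, qty=2): fills=none; bids=[-] asks=[#4:5@97 #5:2@104]
After op 6 cancel(order #1): fills=none; bids=[-] asks=[#4:5@97 #5:2@104]
After op 7 cancel(order #2): fills=none; bids=[-] asks=[#4:5@97 #5:2@104]
After op 8 [order #6] limit_sell(price=102, qty=2): fills=none; bids=[-] asks=[#4:5@97 #6:2@102 #5:2@104]

Answer: BIDS (highest first):
  (empty)
ASKS (lowest first):
  #4: 5@97
  #6: 2@102
  #5: 2@104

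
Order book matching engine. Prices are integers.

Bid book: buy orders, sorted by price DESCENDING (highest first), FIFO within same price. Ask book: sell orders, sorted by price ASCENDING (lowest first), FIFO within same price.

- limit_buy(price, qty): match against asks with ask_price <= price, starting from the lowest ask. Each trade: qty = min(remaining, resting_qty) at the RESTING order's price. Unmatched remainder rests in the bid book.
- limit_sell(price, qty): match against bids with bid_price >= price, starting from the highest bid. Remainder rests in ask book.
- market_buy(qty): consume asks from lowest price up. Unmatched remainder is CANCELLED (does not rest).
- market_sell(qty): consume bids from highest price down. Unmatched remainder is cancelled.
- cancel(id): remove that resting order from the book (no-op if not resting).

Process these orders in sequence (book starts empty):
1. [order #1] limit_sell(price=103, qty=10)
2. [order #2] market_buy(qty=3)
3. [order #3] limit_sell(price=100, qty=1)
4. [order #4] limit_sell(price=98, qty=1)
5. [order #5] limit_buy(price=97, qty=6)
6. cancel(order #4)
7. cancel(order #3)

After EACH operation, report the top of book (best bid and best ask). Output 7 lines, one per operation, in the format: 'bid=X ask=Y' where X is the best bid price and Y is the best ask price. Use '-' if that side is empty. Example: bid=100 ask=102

After op 1 [order #1] limit_sell(price=103, qty=10): fills=none; bids=[-] asks=[#1:10@103]
After op 2 [order #2] market_buy(qty=3): fills=#2x#1:3@103; bids=[-] asks=[#1:7@103]
After op 3 [order #3] limit_sell(price=100, qty=1): fills=none; bids=[-] asks=[#3:1@100 #1:7@103]
After op 4 [order #4] limit_sell(price=98, qty=1): fills=none; bids=[-] asks=[#4:1@98 #3:1@100 #1:7@103]
After op 5 [order #5] limit_buy(price=97, qty=6): fills=none; bids=[#5:6@97] asks=[#4:1@98 #3:1@100 #1:7@103]
After op 6 cancel(order #4): fills=none; bids=[#5:6@97] asks=[#3:1@100 #1:7@103]
After op 7 cancel(order #3): fills=none; bids=[#5:6@97] asks=[#1:7@103]

Answer: bid=- ask=103
bid=- ask=103
bid=- ask=100
bid=- ask=98
bid=97 ask=98
bid=97 ask=100
bid=97 ask=103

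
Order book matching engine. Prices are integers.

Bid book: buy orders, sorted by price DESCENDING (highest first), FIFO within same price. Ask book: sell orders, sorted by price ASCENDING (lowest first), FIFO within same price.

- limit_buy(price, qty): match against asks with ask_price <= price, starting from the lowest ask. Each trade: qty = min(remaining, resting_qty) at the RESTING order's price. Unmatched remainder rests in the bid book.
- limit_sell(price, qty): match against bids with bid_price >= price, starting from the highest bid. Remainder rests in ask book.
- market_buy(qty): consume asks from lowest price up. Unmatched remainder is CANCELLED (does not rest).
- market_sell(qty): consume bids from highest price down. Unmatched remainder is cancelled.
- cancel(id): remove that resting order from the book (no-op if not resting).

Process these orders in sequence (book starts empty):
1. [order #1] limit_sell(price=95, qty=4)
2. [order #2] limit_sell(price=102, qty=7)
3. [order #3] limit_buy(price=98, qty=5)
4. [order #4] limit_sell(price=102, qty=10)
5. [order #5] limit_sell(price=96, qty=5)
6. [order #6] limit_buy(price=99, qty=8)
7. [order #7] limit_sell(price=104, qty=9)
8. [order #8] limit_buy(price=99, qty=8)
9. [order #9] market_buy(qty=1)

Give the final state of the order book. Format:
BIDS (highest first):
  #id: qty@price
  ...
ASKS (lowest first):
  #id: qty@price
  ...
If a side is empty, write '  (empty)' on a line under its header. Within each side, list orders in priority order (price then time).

Answer: BIDS (highest first):
  #6: 4@99
  #8: 8@99
ASKS (lowest first):
  #2: 6@102
  #4: 10@102
  #7: 9@104

Derivation:
After op 1 [order #1] limit_sell(price=95, qty=4): fills=none; bids=[-] asks=[#1:4@95]
After op 2 [order #2] limit_sell(price=102, qty=7): fills=none; bids=[-] asks=[#1:4@95 #2:7@102]
After op 3 [order #3] limit_buy(price=98, qty=5): fills=#3x#1:4@95; bids=[#3:1@98] asks=[#2:7@102]
After op 4 [order #4] limit_sell(price=102, qty=10): fills=none; bids=[#3:1@98] asks=[#2:7@102 #4:10@102]
After op 5 [order #5] limit_sell(price=96, qty=5): fills=#3x#5:1@98; bids=[-] asks=[#5:4@96 #2:7@102 #4:10@102]
After op 6 [order #6] limit_buy(price=99, qty=8): fills=#6x#5:4@96; bids=[#6:4@99] asks=[#2:7@102 #4:10@102]
After op 7 [order #7] limit_sell(price=104, qty=9): fills=none; bids=[#6:4@99] asks=[#2:7@102 #4:10@102 #7:9@104]
After op 8 [order #8] limit_buy(price=99, qty=8): fills=none; bids=[#6:4@99 #8:8@99] asks=[#2:7@102 #4:10@102 #7:9@104]
After op 9 [order #9] market_buy(qty=1): fills=#9x#2:1@102; bids=[#6:4@99 #8:8@99] asks=[#2:6@102 #4:10@102 #7:9@104]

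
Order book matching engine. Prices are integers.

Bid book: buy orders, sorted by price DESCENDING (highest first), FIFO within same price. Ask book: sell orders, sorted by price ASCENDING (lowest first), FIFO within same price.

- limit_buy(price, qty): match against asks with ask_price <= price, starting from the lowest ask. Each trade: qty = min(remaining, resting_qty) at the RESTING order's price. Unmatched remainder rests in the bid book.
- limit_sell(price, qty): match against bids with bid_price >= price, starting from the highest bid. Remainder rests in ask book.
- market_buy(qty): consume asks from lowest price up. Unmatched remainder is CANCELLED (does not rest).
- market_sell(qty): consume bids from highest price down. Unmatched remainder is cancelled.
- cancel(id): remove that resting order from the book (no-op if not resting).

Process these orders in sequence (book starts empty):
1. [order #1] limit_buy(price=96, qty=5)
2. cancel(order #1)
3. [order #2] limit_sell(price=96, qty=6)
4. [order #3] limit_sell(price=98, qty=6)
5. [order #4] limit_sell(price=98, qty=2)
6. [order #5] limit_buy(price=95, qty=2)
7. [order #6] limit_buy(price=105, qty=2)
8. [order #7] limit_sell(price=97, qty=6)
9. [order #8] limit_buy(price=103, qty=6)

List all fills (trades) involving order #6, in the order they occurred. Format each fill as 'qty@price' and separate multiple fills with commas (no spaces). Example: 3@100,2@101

Answer: 2@96

Derivation:
After op 1 [order #1] limit_buy(price=96, qty=5): fills=none; bids=[#1:5@96] asks=[-]
After op 2 cancel(order #1): fills=none; bids=[-] asks=[-]
After op 3 [order #2] limit_sell(price=96, qty=6): fills=none; bids=[-] asks=[#2:6@96]
After op 4 [order #3] limit_sell(price=98, qty=6): fills=none; bids=[-] asks=[#2:6@96 #3:6@98]
After op 5 [order #4] limit_sell(price=98, qty=2): fills=none; bids=[-] asks=[#2:6@96 #3:6@98 #4:2@98]
After op 6 [order #5] limit_buy(price=95, qty=2): fills=none; bids=[#5:2@95] asks=[#2:6@96 #3:6@98 #4:2@98]
After op 7 [order #6] limit_buy(price=105, qty=2): fills=#6x#2:2@96; bids=[#5:2@95] asks=[#2:4@96 #3:6@98 #4:2@98]
After op 8 [order #7] limit_sell(price=97, qty=6): fills=none; bids=[#5:2@95] asks=[#2:4@96 #7:6@97 #3:6@98 #4:2@98]
After op 9 [order #8] limit_buy(price=103, qty=6): fills=#8x#2:4@96 #8x#7:2@97; bids=[#5:2@95] asks=[#7:4@97 #3:6@98 #4:2@98]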